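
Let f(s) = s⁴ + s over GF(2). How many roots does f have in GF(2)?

2

Evaluate at each of the 2 elements of GF(2):
f(0) = 0 → root; f(1) = 0 → root.
Roots: {0, 1}.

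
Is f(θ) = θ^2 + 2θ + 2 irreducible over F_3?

Yes

Check for roots in F_3: f(0) = 2; f(1) = 2; f(2) = 1.
No roots. A degree-2 polynomial over a field with no linear factor is irreducible.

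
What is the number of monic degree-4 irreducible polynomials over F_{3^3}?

132678

By the necklace-counting formula, N_27(4) = (1/4) Σ_{d|4} μ(4/d)·27^d.
Divisors of 4: 1, 2, 4; μ(4/d) for each: 0, -1, 1.
Σ = − 27^2 + 27^4 = 530712.
N = 530712/4 = 132678.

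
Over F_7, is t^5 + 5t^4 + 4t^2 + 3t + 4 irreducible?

Write P(t) = t^5 + 5t^4 + 4t^2 + 3t + 4.
Check for roots in F_7: P(0) = 4; P(1) = 3; P(2) = 5; P(3) = 4; P(4) = 4; P(5) = 6; P(6) = 2.
No roots, so no linear factors.
Degree-2 irreducible divisors: test the 21 monic irreducibles of degree 2 over GF(7).
None of them divide P (all give nonzero remainder).
No irreducible factor of degree ≤ 2 exists, so P is irreducible over GF(7).

Yes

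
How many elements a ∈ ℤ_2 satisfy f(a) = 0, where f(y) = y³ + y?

Evaluate at each of the 2 elements of ℤ_2:
f(0) = 0 → root; f(1) = 0 → root.
Roots: {0, 1}.

2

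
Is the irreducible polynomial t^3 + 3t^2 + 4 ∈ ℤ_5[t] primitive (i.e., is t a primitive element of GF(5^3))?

No

Write f(t) = t^3 + 3t^2 + 4.
|GF(5^3)^×| = 5^3 − 1 = 124. Prime factorization: 124 = 2^2·31.
f is primitive ⇔ t has order 124 in GF(5)[t]/(f), i.e. t^(124/q) ≠ 1 for each prime q | 124.
t^(62) mod f = 1
t^(4) mod f = 4t^2 + t + 2.
Since t^(62) = 1, the order of t divides 62 < 124; not primitive.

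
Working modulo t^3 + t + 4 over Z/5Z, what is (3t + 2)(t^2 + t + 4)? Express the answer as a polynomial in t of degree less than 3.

t + 1

Multiply in Z/5Z[t]: (3t + 2)·(t^2 + t + 4) = 3t^3 + 4t + 3.
Reduce using t^3 ≡ 4t + 1 (mod t^3 + t + 4).
Reduced: t + 1.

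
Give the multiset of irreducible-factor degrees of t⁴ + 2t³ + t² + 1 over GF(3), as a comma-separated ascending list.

4

Write h(t) = t⁴ + 2t³ + t² + 1.
Roots in GF(3): h(0) = 1; h(1) = 2; h(2) = 1.
Complete factorization: h(t) = (t⁴ + 2t³ + t² + 1).
Factor degrees with multiplicity: 4 = 4.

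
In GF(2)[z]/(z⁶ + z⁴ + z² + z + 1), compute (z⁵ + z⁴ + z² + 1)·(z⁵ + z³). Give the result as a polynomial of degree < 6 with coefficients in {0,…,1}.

z^5 + z^4 + z^3 + 1

Multiply in GF(2)[z]: (z⁵ + z⁴ + z² + 1)·(z⁵ + z³) = z¹⁰ + z⁹ + z⁸ + z³.
Reduce using z⁶ ≡ z⁴ + z² + z + 1 (mod z⁶ + z⁴ + z² + z + 1).
Reduced: z⁵ + z⁴ + z³ + 1.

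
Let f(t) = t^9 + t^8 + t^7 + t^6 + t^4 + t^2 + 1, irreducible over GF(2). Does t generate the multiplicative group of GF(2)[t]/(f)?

|GF(2^9)^×| = 2^9 − 1 = 511. Prime factorization: 511 = 7·73.
f is primitive ⇔ t has order 511 in GF(2)[t]/(f), i.e. t^(511/q) ≠ 1 for each prime q | 511.
t^(73) mod f = t^7 + t^6 + t^5 + t^3 + t^2 + t.
t^(7) mod f = t^7.
None equal 1, so t has full order 511; f is primitive.

Yes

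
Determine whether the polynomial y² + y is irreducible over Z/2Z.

Write h(y) = y² + y.
Check for roots in Z/2Z: h(0) = 0 → root; h(1) = 0 → root.
h(0) = 0, so (y) divides h(y); h is reducible.

No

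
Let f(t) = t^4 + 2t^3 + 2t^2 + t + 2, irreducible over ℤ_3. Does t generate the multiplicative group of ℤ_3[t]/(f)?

Yes

|GF(3^4)^×| = 3^4 − 1 = 80. Prime factorization: 80 = 2^4·5.
f is primitive ⇔ t has order 80 in GF(3)[t]/(f), i.e. t^(80/q) ≠ 1 for each prime q | 80.
t^(40) mod f = 2.
t^(16) mod f = t^2 + 2t.
None equal 1, so t has full order 80; f is primitive.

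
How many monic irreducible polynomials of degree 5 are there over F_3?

x^(3^5) − x is the product of all monic irreducibles of degree dividing 5; Möbius inversion gives N = (1/5) Σ μ(5/d)·3^d.
Divisors of 5: 1, 5; μ(5/d) for each: -1, 1.
Σ = − 3^1 + 3^5 = 240.
N = 240/5 = 48.

48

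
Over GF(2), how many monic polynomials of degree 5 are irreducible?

6

Gauss's count: N_{2}(5) = (1/5) Σ_{d|5} μ(5/d)·2^d.
Divisors of 5: 1, 5; μ(5/d) for each: -1, 1.
Σ = − 2^1 + 2^5 = 30.
N = 30/5 = 6.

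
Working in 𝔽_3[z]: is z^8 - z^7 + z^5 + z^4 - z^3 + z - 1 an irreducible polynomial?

Yes

Write h(z) = z^8 - z^7 + z^5 + z^4 - z^3 + z - 1.
Check for roots in 𝔽_3: h(0) = 2; h(1) = 1; h(2) = 1.
No roots, so no linear factors.
Monic irreducibles of degree 2 over GF(3): z^2 + 1, z^2 + z - 1, z^2 - z - 1.
None of them divide h (all give nonzero remainder).
Degree-3 irreducible divisors: test the 8 monic irreducibles of degree 3 over GF(3).
None of them divide h (all give nonzero remainder).
Degree-4 irreducible divisors: test the 18 monic irreducibles of degree 4 over GF(3).
None of them divide h (all give nonzero remainder).
No irreducible factor of degree ≤ 4 exists, so h is irreducible over GF(3).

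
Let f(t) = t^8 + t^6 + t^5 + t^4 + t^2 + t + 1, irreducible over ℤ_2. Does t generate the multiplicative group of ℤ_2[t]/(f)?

No

|GF(2^8)^×| = 2^8 − 1 = 255. Prime factorization: 255 = 3·5·17.
f is primitive ⇔ t has order 255 in GF(2)[t]/(f), i.e. t^(255/q) ≠ 1 for each prime q | 255.
t^(85) mod f = 1
t^(51) mod f = t^6 + t^4 + t^3 + t^2 + t.
t^(15) mod f = t^7 + t^6 + t^5 + t^4 + t^3 + t^2 + t.
Since t^(85) = 1, the order of t divides 85 < 255; not primitive.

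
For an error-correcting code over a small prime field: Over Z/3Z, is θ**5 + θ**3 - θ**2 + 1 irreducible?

Write m(θ) = θ**5 + θ**3 - θ**2 + 1.
Check for roots in Z/3Z: m(0) = 1; m(1) = 2; m(2) = 1.
No roots, so no linear factors.
Monic irreducibles of degree 2 over GF(3): θ**2 + 1, θ**2 + θ - 1, θ**2 - θ - 1.
None of them divide m (all give nonzero remainder).
No irreducible factor of degree ≤ 2 exists, so m is irreducible over GF(3).

Yes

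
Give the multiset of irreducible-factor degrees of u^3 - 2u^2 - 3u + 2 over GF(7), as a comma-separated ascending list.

Write f(u) = u^3 - 2u^2 - 3u + 2.
Complete factorization: f(u) = (u^3 - 2u^2 - 3u + 2).
Factor degrees with multiplicity: 3 = 3.

3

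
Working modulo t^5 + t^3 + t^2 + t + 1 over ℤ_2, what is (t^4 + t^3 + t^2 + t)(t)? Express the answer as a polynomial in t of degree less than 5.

t^4 + t + 1

Multiply in ℤ_2[t]: (t^4 + t^3 + t^2 + t)·(t) = t^5 + t^4 + t^3 + t^2.
Reduce using t^5 ≡ t^3 + t^2 + t + 1 (mod t^5 + t^3 + t^2 + t + 1).
Reduced: t^4 + t + 1.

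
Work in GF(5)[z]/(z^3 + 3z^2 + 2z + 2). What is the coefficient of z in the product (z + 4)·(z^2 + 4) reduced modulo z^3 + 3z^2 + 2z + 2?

Multiply in GF(5)[z]: (z + 4)·(z^2 + 4) = z^3 + 4z^2 + 4z + 1.
Reduce using z^3 ≡ 2z^2 + 3z + 3 (mod z^3 + 3z^2 + 2z + 2).
Reduced: z^2 + 2z + 4.

2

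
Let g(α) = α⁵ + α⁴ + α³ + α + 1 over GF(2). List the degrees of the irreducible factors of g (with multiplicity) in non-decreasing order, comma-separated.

5

Roots in GF(2): g(0) = 1; g(1) = 1.
Complete factorization: g(α) = (α⁵ + α⁴ + α³ + α + 1).
Factor degrees with multiplicity: 5 = 5.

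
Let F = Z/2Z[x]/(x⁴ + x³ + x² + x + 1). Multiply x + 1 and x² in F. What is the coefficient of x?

Multiply in Z/2Z[x]: (x + 1)·(x²) = x³ + x².
Reduced: x³ + x².

0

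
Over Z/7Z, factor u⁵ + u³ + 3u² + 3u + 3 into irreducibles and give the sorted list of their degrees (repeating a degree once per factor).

2, 3

Write f(u) = u⁵ + u³ + 3u² + 3u + 3.
Complete factorization: f(u) = (u² + 5u + 2)·(u³ + 2u² + 3u + 5).
Factor degrees with multiplicity: 2 + 3 = 5.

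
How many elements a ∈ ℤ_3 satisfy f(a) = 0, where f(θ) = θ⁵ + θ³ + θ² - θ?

Evaluate at each of the 3 elements of ℤ_3:
f(0) = 0 → root; f(1) = 2; f(2) = 0 → root.
Roots: {0, 2}.

2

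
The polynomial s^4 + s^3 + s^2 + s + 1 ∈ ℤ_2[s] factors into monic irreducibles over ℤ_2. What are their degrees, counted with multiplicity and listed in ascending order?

4

Write h(s) = s^4 + s^3 + s^2 + s + 1.
Roots in ℤ_2: h(0) = 1; h(1) = 1.
Complete factorization: h(s) = (s^4 + s^3 + s^2 + s + 1).
Factor degrees with multiplicity: 4 = 4.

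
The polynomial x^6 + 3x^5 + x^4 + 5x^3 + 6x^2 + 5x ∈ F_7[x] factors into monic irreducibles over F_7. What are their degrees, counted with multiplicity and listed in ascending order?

Write h(x) = x^6 + 3x^5 + x^4 + 5x^3 + 6x^2 + 5x.
Linear factors from roots: (x), (x + 6), (x + 4), (x + 2).
Complete factorization: h(x) = (x)·(x + 2)·(x + 4)·(x + 6)·(x^2 + 5x + 2).
Factor degrees with multiplicity: 1 + 1 + 1 + 1 + 2 = 6.

1, 1, 1, 1, 2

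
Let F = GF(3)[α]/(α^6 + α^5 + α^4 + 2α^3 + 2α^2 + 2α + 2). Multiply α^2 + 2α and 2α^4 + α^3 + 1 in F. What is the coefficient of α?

1

Multiply in GF(3)[α]: (α^2 + 2α)·(2α^4 + α^3 + 1) = 2α^6 + 2α^5 + 2α^4 + α^2 + 2α.
Reduce using α^6 ≡ 2α^5 + 2α^4 + α^3 + α^2 + α + 1 (mod α^6 + α^5 + α^4 + 2α^3 + 2α^2 + 2α + 2).
Reduced: 2α^3 + α + 2.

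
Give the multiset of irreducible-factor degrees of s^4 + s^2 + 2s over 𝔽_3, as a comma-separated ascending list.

Write h(s) = s^4 + s^2 + 2s.
Roots in 𝔽_3: h(0) = 0 → root; h(1) = 1; h(2) = 0 → root.
Linear factors from roots: (s), (s + 1).
Complete factorization: h(s) = (s)·(s + 1)·(s^2 + 2s + 2).
Factor degrees with multiplicity: 1 + 1 + 2 = 4.

1, 1, 2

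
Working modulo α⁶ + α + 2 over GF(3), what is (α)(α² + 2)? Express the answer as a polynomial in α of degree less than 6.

α^3 + 2α

Multiply in GF(3)[α]: (α)·(α² + 2) = α³ + 2α.
Reduced: α³ + 2α.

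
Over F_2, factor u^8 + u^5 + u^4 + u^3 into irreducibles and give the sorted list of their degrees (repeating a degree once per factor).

Write g(u) = u^8 + u^5 + u^4 + u^3.
Roots in F_2: g(0) = 0 → root; g(1) = 0 → root.
Linear factors from roots: (u), (u + 1).
Complete factorization: g(u) = (u + 1)^2·(u)^3·(u^3 + u + 1).
Factor degrees with multiplicity: 1 + 1 + 1 + 1 + 1 + 3 = 8.

1, 1, 1, 1, 1, 3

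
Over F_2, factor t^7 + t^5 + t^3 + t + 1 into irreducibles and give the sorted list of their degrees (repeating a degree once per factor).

7

Write g(t) = t^7 + t^5 + t^3 + t + 1.
Roots in F_2: g(0) = 1; g(1) = 1.
Complete factorization: g(t) = (t^7 + t^5 + t^3 + t + 1).
Factor degrees with multiplicity: 7 = 7.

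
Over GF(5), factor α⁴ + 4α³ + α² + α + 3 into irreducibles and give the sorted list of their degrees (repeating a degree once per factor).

1, 1, 2

Write g(α) = α⁴ + 4α³ + α² + α + 3.
Roots in GF(5): g(0) = 3; g(1) = 0 → root; g(2) = 2; g(3) = 4; g(4) = 0 → root.
Linear factors from roots: (α + 4), (α + 1).
Complete factorization: g(α) = (α + 1)·(α + 4)·(α² + 4α + 2).
Factor degrees with multiplicity: 1 + 1 + 2 = 4.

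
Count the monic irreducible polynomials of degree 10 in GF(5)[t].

Gauss's count: N_{5}(10) = (1/10) Σ_{d|10} μ(10/d)·5^d.
Divisors of 10: 1, 2, 5, 10; μ(10/d) for each: 1, -1, -1, 1.
Σ = 5^1 − 5^2 − 5^5 + 5^10 = 9762480.
N = 9762480/10 = 976248.

976248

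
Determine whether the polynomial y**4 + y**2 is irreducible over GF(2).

No

Write P(y) = y**4 + y**2.
Check for roots in GF(2): P(0) = 0 → root; P(1) = 0 → root.
P(0) = 0, so (y) divides P(y); P is reducible.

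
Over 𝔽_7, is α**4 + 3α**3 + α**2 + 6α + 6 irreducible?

Write g(α) = α**4 + 3α**3 + α**2 + 6α + 6.
Check for roots in 𝔽_7: g(0) = 6; g(1) = 3; g(2) = 6; g(3) = 6; g(4) = 4; g(5) = 4; g(6) = 6.
No roots, so no linear factors.
Degree-2 irreducible divisors: test the 21 monic irreducibles of degree 2 over GF(7).
None of them divide g (all give nonzero remainder).
No irreducible factor of degree ≤ 2 exists, so g is irreducible over GF(7).

Yes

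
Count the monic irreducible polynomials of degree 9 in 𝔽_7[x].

Gauss's count: N_{7}(9) = (1/9) Σ_{d|9} μ(9/d)·7^d.
Divisors of 9: 1, 3, 9; μ(9/d) for each: 0, -1, 1.
Σ = − 7^3 + 7^9 = 40353264.
N = 40353264/9 = 4483696.

4483696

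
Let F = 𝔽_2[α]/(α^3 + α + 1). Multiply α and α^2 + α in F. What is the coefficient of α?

Multiply in 𝔽_2[α]: (α)·(α^2 + α) = α^3 + α^2.
Reduce using α^3 ≡ α + 1 (mod α^3 + α + 1).
Reduced: α^2 + α + 1.

1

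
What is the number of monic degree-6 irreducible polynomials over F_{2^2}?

Gauss's count: N_{4}(6) = (1/6) Σ_{d|6} μ(6/d)·4^d.
Divisors of 6: 1, 2, 3, 6; μ(6/d) for each: 1, -1, -1, 1.
Σ = 4^1 − 4^2 − 4^3 + 4^6 = 4020.
N = 4020/6 = 670.

670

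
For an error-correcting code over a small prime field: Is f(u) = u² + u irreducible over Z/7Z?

Check for roots in Z/7Z: f(0) = 0 → root; f(1) = 2; f(2) = 6; f(3) = 5; f(4) = 6; f(5) = 2; f(6) = 0 → root.
f(0) = 0, so (u) divides f(u); f is reducible.

No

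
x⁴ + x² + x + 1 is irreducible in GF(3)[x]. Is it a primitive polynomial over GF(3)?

Write f(x) = x⁴ + x² + x + 1.
|GF(3^4)^×| = 3^4 − 1 = 80. Prime factorization: 80 = 2^4·5.
f is primitive ⇔ x has order 80 in GF(3)[x]/(f), i.e. x^(80/q) ≠ 1 for each prime q | 80.
x^(40) mod f = 1
x^(16) mod f = x³ + 2.
Since x^(40) = 1, the order of x divides 40 < 80; not primitive.

No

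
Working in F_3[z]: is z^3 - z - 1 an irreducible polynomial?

Yes

Write h(z) = z^3 - z - 1.
Check for roots in F_3: h(0) = 2; h(1) = 2; h(2) = 2.
No roots. A degree-3 polynomial over a field with no linear factor is irreducible.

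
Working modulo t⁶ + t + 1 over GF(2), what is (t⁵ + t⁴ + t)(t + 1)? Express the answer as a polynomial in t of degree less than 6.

Multiply in GF(2)[t]: (t⁵ + t⁴ + t)·(t + 1) = t⁶ + t⁴ + t² + t.
Reduce using t⁶ ≡ t + 1 (mod t⁶ + t + 1).
Reduced: t⁴ + t² + 1.

t^4 + t^2 + 1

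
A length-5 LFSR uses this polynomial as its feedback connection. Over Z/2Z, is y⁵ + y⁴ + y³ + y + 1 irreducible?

Yes

Write g(y) = y⁵ + y⁴ + y³ + y + 1.
Check for roots in Z/2Z: g(0) = 1; g(1) = 1.
No roots, so no linear factors.
Monic irreducibles of degree 2 over GF(2): y² + y + 1.
None of them divide g (all give nonzero remainder).
No irreducible factor of degree ≤ 2 exists, so g is irreducible over GF(2).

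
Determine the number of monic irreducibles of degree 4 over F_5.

150

x^(5^4) − x is the product of all monic irreducibles of degree dividing 4; Möbius inversion gives N = (1/4) Σ μ(4/d)·5^d.
Divisors of 4: 1, 2, 4; μ(4/d) for each: 0, -1, 1.
Σ = − 5^2 + 5^4 = 600.
N = 600/4 = 150.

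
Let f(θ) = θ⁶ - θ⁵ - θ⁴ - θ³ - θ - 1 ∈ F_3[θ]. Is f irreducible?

Yes

Check for roots in F_3: f(0) = 2; f(1) = 2; f(2) = 2.
No roots, so no linear factors.
Monic irreducibles of degree 2 over GF(3): θ² + 1, θ² + θ - 1, θ² - θ - 1.
None of them divide f (all give nonzero remainder).
Degree-3 irreducible divisors: test the 8 monic irreducibles of degree 3 over GF(3).
None of them divide f (all give nonzero remainder).
No irreducible factor of degree ≤ 3 exists, so f is irreducible over GF(3).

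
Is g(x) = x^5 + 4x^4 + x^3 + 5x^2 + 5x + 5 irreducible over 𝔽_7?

Check for roots in 𝔽_7: g(0) = 5; g(1) = 0 → root; g(2) = 6; g(3) = 1; g(4) = 5; g(5) = 4; g(6) = 0 → root.
g(1) = 0, so (x − 1) divides g(x); g is reducible.

No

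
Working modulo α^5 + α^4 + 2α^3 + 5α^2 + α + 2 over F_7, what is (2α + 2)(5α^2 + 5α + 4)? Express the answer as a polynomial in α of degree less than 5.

Multiply in F_7[α]: (2α + 2)·(5α^2 + 5α + 4) = 3α^3 + 6α^2 + 4α + 1.
Reduced: 3α^3 + 6α^2 + 4α + 1.

3α^3 + 6α^2 + 4α + 1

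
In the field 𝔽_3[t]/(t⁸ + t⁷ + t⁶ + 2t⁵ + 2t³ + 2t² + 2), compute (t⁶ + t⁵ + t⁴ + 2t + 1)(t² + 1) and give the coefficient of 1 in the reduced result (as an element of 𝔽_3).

2

Multiply in 𝔽_3[t]: (t⁶ + t⁵ + t⁴ + 2t + 1)·(t² + 1) = t⁸ + t⁷ + 2t⁶ + t⁵ + t⁴ + 2t³ + t² + 2t + 1.
Reduce using t⁸ ≡ 2t⁷ + 2t⁶ + t⁵ + t³ + t² + 1 (mod t⁸ + t⁷ + t⁶ + 2t⁵ + 2t³ + 2t² + 2).
Reduced: t⁶ + 2t⁵ + t⁴ + 2t² + 2t + 2.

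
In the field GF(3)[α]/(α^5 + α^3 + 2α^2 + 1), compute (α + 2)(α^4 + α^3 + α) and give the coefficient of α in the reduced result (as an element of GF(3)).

2

Multiply in GF(3)[α]: (α + 2)·(α^4 + α^3 + α) = α^5 + 2α^3 + α^2 + 2α.
Reduce using α^5 ≡ 2α^3 + α^2 + 2 (mod α^5 + α^3 + 2α^2 + 1).
Reduced: α^3 + 2α^2 + 2α + 2.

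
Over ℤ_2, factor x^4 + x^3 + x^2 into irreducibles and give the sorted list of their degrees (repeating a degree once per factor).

Write f(x) = x^4 + x^3 + x^2.
Roots in ℤ_2: f(0) = 0 → root; f(1) = 1.
Linear factors from roots: (x).
Complete factorization: f(x) = (x)^2·(x^2 + x + 1).
Factor degrees with multiplicity: 1 + 1 + 2 = 4.

1, 1, 2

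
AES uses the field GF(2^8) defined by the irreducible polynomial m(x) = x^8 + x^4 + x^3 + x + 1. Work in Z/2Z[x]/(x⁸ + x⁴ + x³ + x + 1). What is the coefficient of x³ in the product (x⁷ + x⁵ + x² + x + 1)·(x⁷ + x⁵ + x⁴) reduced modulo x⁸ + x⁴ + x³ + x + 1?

0

Multiply in Z/2Z[x]: (x⁷ + x⁵ + x² + x + 1)·(x⁷ + x⁵ + x⁴) = x¹⁴ + x¹¹ + x¹⁰ + x⁸ + x⁴.
Reduce using x⁸ ≡ x⁴ + x³ + x + 1 (mod x⁸ + x⁴ + x³ + x + 1).
Reduced: x⁵ + x² + 1.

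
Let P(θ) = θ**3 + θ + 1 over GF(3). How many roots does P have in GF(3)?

1

Evaluate at each of the 3 elements of GF(3):
P(0) = 1; P(1) = 0 → root; P(2) = 2.
Roots: {1}.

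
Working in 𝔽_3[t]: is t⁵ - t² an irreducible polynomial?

No

Write h(t) = t⁵ - t².
Check for roots in 𝔽_3: h(0) = 0 → root; h(1) = 0 → root; h(2) = 1.
h(0) = 0, so (t) divides h(t); h is reducible.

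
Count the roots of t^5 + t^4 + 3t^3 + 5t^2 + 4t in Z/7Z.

5

Write h(t) = t^5 + t^4 + 3t^3 + 5t^2 + 4t.
Evaluate at each of the 7 elements of Z/7Z:
h(0) = 0 → root; h(1) = 0 → root; h(2) = 2; h(3) = 0 → root; h(4) = 0 → root; h(5) = 0 → root; h(6) = 5.
Roots: {0, 1, 3, 4, 5}.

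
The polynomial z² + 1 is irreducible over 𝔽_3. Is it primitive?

No

Write f(z) = z² + 1.
|GF(3^2)^×| = 3^2 − 1 = 8. Prime factorization: 8 = 2^3.
f is primitive ⇔ z has order 8 in GF(3)[z]/(f), i.e. z^(8/q) ≠ 1 for each prime q | 8.
z^(4) mod f = 1
Since z^(4) = 1, the order of z divides 4 < 8; not primitive.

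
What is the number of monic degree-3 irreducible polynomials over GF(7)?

112

x^(7^3) − x is the product of all monic irreducibles of degree dividing 3; Möbius inversion gives N = (1/3) Σ μ(3/d)·7^d.
Divisors of 3: 1, 3; μ(3/d) for each: -1, 1.
Σ = − 7^1 + 7^3 = 336.
N = 336/3 = 112.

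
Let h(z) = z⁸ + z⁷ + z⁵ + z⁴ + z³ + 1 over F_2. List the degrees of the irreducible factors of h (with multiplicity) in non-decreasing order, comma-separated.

Roots in F_2: h(0) = 1; h(1) = 0 → root.
Linear factors from roots: (z + 1).
Complete factorization: h(z) = (z + 1)·(z² + z + 1)^2·(z³ + z + 1).
Factor degrees with multiplicity: 1 + 2 + 2 + 3 = 8.

1, 2, 2, 3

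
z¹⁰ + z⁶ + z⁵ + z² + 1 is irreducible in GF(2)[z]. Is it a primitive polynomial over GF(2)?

Yes

Write f(z) = z¹⁰ + z⁶ + z⁵ + z² + 1.
|GF(2^10)^×| = 2^10 − 1 = 1023. Prime factorization: 1023 = 3·11·31.
f is primitive ⇔ z has order 1023 in GF(2)[z]/(f), i.e. z^(1023/q) ≠ 1 for each prime q | 1023.
z^(341) mod f = z⁹ + z⁸ + z⁷ + z⁶ + z + 1.
z^(93) mod f = z⁹ + z⁸ + z⁴ + z³.
z^(33) mod f = z⁹ + z⁷ + z⁵ + z³.
None equal 1, so z has full order 1023; f is primitive.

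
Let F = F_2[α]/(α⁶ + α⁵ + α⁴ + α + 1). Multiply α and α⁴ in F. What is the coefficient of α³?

Multiply in F_2[α]: (α)·(α⁴) = α⁵.
Reduced: α⁵.

0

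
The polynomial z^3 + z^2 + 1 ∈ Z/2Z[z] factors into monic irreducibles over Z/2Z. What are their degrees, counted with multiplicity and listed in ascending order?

3

Write h(z) = z^3 + z^2 + 1.
Roots in Z/2Z: h(0) = 1; h(1) = 1.
Complete factorization: h(z) = (z^3 + z^2 + 1).
Factor degrees with multiplicity: 3 = 3.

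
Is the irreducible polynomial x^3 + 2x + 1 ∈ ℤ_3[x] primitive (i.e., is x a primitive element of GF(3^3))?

Write f(x) = x^3 + 2x + 1.
|GF(3^3)^×| = 3^3 − 1 = 26. Prime factorization: 26 = 2·13.
f is primitive ⇔ x has order 26 in GF(3)[x]/(f), i.e. x^(26/q) ≠ 1 for each prime q | 26.
x^(13) mod f = 2.
x^(2) mod f = x^2.
None equal 1, so x has full order 26; f is primitive.

Yes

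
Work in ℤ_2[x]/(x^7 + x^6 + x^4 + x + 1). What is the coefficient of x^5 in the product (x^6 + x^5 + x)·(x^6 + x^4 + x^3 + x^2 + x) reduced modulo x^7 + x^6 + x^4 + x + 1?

0

Multiply in ℤ_2[x]: (x^6 + x^5 + x)·(x^6 + x^4 + x^3 + x^2 + x) = x^12 + x^11 + x^10 + x^7 + x^6 + x^5 + x^4 + x^3 + x^2.
Reduce using x^7 ≡ x^6 + x^4 + x + 1 (mod x^7 + x^6 + x^4 + x + 1).
Reduced: x^2.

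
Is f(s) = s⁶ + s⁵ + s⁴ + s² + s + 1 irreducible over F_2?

Check for roots in F_2: f(0) = 1; f(1) = 0 → root.
f(1) = 0, so (s − 1) divides f(s); f is reducible.

No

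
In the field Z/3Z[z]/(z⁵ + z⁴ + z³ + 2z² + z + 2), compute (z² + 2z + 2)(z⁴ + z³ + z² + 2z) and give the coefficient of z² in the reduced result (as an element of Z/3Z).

1

Multiply in Z/3Z[z]: (z² + 2z + 2)·(z⁴ + z³ + z² + 2z) = z⁶ + 2z⁴ + z.
Reduce using z⁵ ≡ 2z⁴ + 2z³ + z² + 2z + 1 (mod z⁵ + z⁴ + z³ + 2z² + z + 2).
Reduced: 2z⁴ + 2z³ + z² + 2.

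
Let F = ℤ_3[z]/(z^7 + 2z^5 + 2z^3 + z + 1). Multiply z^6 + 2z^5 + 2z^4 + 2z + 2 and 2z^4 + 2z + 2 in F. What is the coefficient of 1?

1

Multiply in ℤ_3[z]: (z^6 + 2z^5 + 2z^4 + 2z + 2)·(2z^4 + 2z + 2) = 2z^10 + z^9 + z^8 + 2z^7 + 2z^4 + z^2 + 2z + 1.
Reduce using z^7 ≡ z^5 + z^3 + 2z + 2 (mod z^7 + 2z^5 + 2z^3 + z + 1).
Reduced: 2z^6 + z^5 + 2z + 1.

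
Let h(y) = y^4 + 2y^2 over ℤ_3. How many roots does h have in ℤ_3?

3

Evaluate at each of the 3 elements of ℤ_3:
h(0) = 0 → root; h(1) = 0 → root; h(2) = 0 → root.
Roots: {0, 1, 2}.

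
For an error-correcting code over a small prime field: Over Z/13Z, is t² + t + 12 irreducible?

Write m(t) = t² + t + 12.
Check each element of Z/13Z for a root: m(0)=12, m(1)=1, m(2)=5, m(3)=11, m(4)=6, m(5)=3, m(6)=2, m(7)=3, m(8)=6, m(9)=11, m(10)=5, m(11)=1, m(12)=12.
No roots. A degree-2 polynomial over a field with no linear factor is irreducible.

Yes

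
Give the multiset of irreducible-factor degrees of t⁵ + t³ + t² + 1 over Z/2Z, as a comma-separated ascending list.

1, 1, 1, 2

Write h(t) = t⁵ + t³ + t² + 1.
Roots in Z/2Z: h(0) = 1; h(1) = 0 → root.
Linear factors from roots: (t + 1).
Complete factorization: h(t) = (t + 1)^3·(t² + t + 1).
Factor degrees with multiplicity: 1 + 1 + 1 + 2 = 5.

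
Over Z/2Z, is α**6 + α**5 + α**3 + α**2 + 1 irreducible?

Write h(α) = α**6 + α**5 + α**3 + α**2 + 1.
Check for roots in Z/2Z: h(0) = 1; h(1) = 1.
No roots, so no linear factors.
Monic irreducibles of degree 2 over GF(2): α**2 + α + 1.
None of them divide h (all give nonzero remainder).
Monic irreducibles of degree 3 over GF(2): α**3 + α + 1, α**3 + α**2 + 1.
None of them divide h (all give nonzero remainder).
No irreducible factor of degree ≤ 3 exists, so h is irreducible over GF(2).

Yes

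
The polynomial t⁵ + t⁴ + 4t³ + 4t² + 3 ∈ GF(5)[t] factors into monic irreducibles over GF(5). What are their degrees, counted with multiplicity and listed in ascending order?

Write h(t) = t⁵ + t⁴ + 4t³ + 4t² + 3.
Roots in GF(5): h(0) = 3; h(1) = 3; h(2) = 4; h(3) = 1; h(4) = 3.
Complete factorization: h(t) = (t⁵ + t⁴ + 4t³ + 4t² + 3).
Factor degrees with multiplicity: 5 = 5.

5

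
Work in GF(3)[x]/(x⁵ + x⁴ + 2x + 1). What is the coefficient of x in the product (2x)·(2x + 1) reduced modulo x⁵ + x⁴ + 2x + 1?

Multiply in GF(3)[x]: (2x)·(2x + 1) = x² + 2x.
Reduced: x² + 2x.

2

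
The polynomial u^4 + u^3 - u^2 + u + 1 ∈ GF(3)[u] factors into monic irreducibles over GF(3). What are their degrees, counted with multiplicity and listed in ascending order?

1, 1, 2

Write h(u) = u^4 + u^3 - u^2 + u + 1.
Roots in GF(3): h(0) = 1; h(1) = 0 → root; h(2) = 2.
Linear factors from roots: (u - 1).
Complete factorization: h(u) = (u - 1)^2·(u^2 + 1).
Factor degrees with multiplicity: 1 + 1 + 2 = 4.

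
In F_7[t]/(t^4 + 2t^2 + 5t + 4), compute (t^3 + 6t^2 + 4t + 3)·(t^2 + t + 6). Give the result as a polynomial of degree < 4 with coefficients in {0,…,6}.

3t^2 + 2t + 4

Multiply in F_7[t]: (t^3 + 6t^2 + 4t + 3)·(t^2 + t + 6) = t^5 + 2t^3 + t^2 + 6t + 4.
Reduce using t^4 ≡ 5t^2 + 2t + 3 (mod t^4 + 2t^2 + 5t + 4).
Reduced: 3t^2 + 2t + 4.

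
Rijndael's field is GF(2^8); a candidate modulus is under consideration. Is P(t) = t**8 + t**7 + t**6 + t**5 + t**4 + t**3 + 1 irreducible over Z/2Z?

Check for roots in Z/2Z: P(0) = 1; P(1) = 1.
No roots, so no linear factors.
Monic irreducibles of degree 2 over GF(2): t**2 + t + 1.
None of them divide P (all give nonzero remainder).
Monic irreducibles of degree 3 over GF(2): t**3 + t + 1, t**3 + t**2 + 1.
None of them divide P (all give nonzero remainder).
Monic irreducibles of degree 4 over GF(2): t**4 + t + 1, t**4 + t**3 + 1, t**4 + t**3 + t**2 + t + 1.
None of them divide P (all give nonzero remainder).
No irreducible factor of degree ≤ 4 exists, so P is irreducible over GF(2).

Yes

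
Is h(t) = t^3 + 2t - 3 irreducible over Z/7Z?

Check for roots in Z/7Z: h(0) = 4; h(1) = 0 → root; h(2) = 2; h(3) = 2; h(4) = 6; h(5) = 6; h(6) = 1.
h(1) = 0, so (t − 1) divides h(t); h is reducible.

No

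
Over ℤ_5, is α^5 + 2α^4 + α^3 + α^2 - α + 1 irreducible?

No

Write f(α) = α^5 + 2α^4 + α^3 + α^2 - α + 1.
Check for roots in ℤ_5: f(0) = 1; f(1) = 0 → root; f(2) = 0 → root; f(3) = 4; f(4) = 3.
f(1) = 0, so (α − 1) divides f(α); f is reducible.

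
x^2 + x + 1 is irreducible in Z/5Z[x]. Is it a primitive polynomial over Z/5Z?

Write f(x) = x^2 + x + 1.
|GF(5^2)^×| = 5^2 − 1 = 24. Prime factorization: 24 = 2^3·3.
f is primitive ⇔ x has order 24 in GF(5)[x]/(f), i.e. x^(24/q) ≠ 1 for each prime q | 24.
x^(12) mod f = 1
x^(8) mod f = 4x + 4.
Since x^(12) = 1, the order of x divides 12 < 24; not primitive.

No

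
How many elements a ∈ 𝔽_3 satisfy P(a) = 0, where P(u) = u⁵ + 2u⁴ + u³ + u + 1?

2

Evaluate at each of the 3 elements of 𝔽_3:
P(0) = 1; P(1) = 0 → root; P(2) = 0 → root.
Roots: {1, 2}.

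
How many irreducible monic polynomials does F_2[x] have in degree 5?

6

By the necklace-counting formula, N_2(5) = (1/5) Σ_{d|5} μ(5/d)·2^d.
Divisors of 5: 1, 5; μ(5/d) for each: -1, 1.
Σ = − 2^1 + 2^5 = 30.
N = 30/5 = 6.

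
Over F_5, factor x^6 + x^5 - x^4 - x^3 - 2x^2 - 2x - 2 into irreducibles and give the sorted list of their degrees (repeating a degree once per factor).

Write g(x) = x^6 + x^5 - x^4 - x^3 - 2x^2 - 2x - 2.
Roots in F_5: g(0) = 3; g(1) = 4; g(2) = 3; g(3) = 3; g(4) = 3.
Complete factorization: g(x) = (x^6 + x^5 - x^4 - x^3 - 2x^2 - 2x - 2).
Factor degrees with multiplicity: 6 = 6.

6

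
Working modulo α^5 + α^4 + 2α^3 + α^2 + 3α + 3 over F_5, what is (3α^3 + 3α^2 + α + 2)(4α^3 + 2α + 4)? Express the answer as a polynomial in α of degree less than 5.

Multiply in F_5[α]: (3α^3 + 3α^2 + α + 2)·(4α^3 + 2α + 4) = 2α^6 + 2α^5 + α^3 + 4α^2 + 3α + 3.
Reduce using α^5 ≡ 4α^4 + 3α^3 + 4α^2 + 2α + 2 (mod α^5 + α^4 + 2α^3 + α^2 + 3α + 3).
Reduced: α^4 + 4α^3 + 3α^2 + 2α + 3.

α^4 + 4α^3 + 3α^2 + 2α + 3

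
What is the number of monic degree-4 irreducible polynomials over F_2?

By the necklace-counting formula, N_2(4) = (1/4) Σ_{d|4} μ(4/d)·2^d.
Divisors of 4: 1, 2, 4; μ(4/d) for each: 0, -1, 1.
Σ = − 2^2 + 2^4 = 12.
N = 12/4 = 3.

3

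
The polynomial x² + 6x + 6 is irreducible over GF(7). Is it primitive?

No

Write f(x) = x² + 6x + 6.
|GF(7^2)^×| = 7^2 − 1 = 48. Prime factorization: 48 = 2^4·3.
f is primitive ⇔ x has order 48 in GF(7)[x]/(f), i.e. x^(48/q) ≠ 1 for each prime q | 48.
x^(24) mod f = 6.
x^(16) mod f = 1
Since x^(16) = 1, the order of x divides 16 < 48; not primitive.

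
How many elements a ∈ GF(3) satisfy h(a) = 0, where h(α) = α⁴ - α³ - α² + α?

Evaluate at each of the 3 elements of GF(3):
h(0) = 0 → root; h(1) = 0 → root; h(2) = 0 → root.
Roots: {0, 1, 2}.

3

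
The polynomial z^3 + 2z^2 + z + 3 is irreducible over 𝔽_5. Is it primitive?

Yes

Write f(z) = z^3 + 2z^2 + z + 3.
|GF(5^3)^×| = 5^3 − 1 = 124. Prime factorization: 124 = 2^2·31.
f is primitive ⇔ z has order 124 in GF(5)[z]/(f), i.e. z^(124/q) ≠ 1 for each prime q | 124.
z^(62) mod f = 4.
z^(4) mod f = 3z^2 + 4z + 1.
None equal 1, so z has full order 124; f is primitive.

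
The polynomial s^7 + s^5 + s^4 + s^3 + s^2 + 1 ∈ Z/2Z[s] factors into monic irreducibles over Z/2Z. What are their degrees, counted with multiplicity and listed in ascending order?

1, 2, 2, 2

Write g(s) = s^7 + s^5 + s^4 + s^3 + s^2 + 1.
Roots in Z/2Z: g(0) = 1; g(1) = 0 → root.
Linear factors from roots: (s + 1).
Complete factorization: g(s) = (s + 1)·(s^2 + s + 1)^3.
Factor degrees with multiplicity: 1 + 2 + 2 + 2 = 7.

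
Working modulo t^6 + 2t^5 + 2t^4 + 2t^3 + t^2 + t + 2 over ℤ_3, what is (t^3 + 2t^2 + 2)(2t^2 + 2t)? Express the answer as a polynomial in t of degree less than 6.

2t^5 + t^3 + t^2 + t

Multiply in ℤ_3[t]: (t^3 + 2t^2 + 2)·(2t^2 + 2t) = 2t^5 + t^3 + t^2 + t.
Reduced: 2t^5 + t^3 + t^2 + t.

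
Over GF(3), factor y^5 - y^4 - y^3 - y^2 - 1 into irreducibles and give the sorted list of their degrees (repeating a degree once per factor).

Write h(y) = y^5 - y^4 - y^3 - y^2 - 1.
Roots in GF(3): h(0) = 2; h(1) = 0 → root; h(2) = 0 → root.
Linear factors from roots: (y - 1), (y + 1).
Complete factorization: h(y) = (y + 1)·(y - 1)·(y^3 - y^2 + 1).
Factor degrees with multiplicity: 1 + 1 + 3 = 5.

1, 1, 3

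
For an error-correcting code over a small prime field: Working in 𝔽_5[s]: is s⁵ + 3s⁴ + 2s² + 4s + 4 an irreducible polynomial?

No

Write m(s) = s⁵ + 3s⁴ + 2s² + 4s + 4.
Check for roots in 𝔽_5: m(0) = 4; m(1) = 4; m(2) = 0 → root; m(3) = 0 → root; m(4) = 4.
m(2) = 0, so (s − 2) divides m(s); m is reducible.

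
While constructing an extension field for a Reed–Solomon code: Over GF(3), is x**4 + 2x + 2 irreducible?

Yes

Write h(x) = x**4 + 2x + 2.
Check for roots in GF(3): h(0) = 2; h(1) = 2; h(2) = 1.
No roots, so no linear factors.
Monic irreducibles of degree 2 over GF(3): x**2 + 1, x**2 + x + 2, x**2 + 2x + 2.
None of them divide h (all give nonzero remainder).
No irreducible factor of degree ≤ 2 exists, so h is irreducible over GF(3).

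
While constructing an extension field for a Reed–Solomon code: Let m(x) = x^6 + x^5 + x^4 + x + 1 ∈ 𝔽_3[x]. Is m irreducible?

Yes

Check for roots in 𝔽_3: m(0) = 1; m(1) = 2; m(2) = 1.
No roots, so no linear factors.
Monic irreducibles of degree 2 over GF(3): x^2 + 1, x^2 + x + 2, x^2 + 2x + 2.
None of them divide m (all give nonzero remainder).
Degree-3 irreducible divisors: test the 8 monic irreducibles of degree 3 over GF(3).
None of them divide m (all give nonzero remainder).
No irreducible factor of degree ≤ 3 exists, so m is irreducible over GF(3).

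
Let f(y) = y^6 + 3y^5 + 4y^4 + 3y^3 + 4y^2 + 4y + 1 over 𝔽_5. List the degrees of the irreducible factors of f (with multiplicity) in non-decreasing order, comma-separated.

Roots in 𝔽_5: f(0) = 1; f(1) = 0 → root; f(2) = 3; f(3) = 2; f(4) = 0 → root.
Linear factors from roots: (y + 4), (y + 1).
Complete factorization: f(y) = (y + 1)·(y + 4)·(y^2 + 4y + 2)^2.
Factor degrees with multiplicity: 1 + 1 + 2 + 2 = 6.

1, 1, 2, 2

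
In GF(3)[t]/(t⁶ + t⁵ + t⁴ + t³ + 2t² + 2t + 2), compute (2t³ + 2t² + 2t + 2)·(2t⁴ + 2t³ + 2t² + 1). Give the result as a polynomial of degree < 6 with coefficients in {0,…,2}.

t^5 + t^4 + t^3 + 2t^2 + t

Multiply in GF(3)[t]: (2t³ + 2t² + 2t + 2)·(2t⁴ + 2t³ + 2t² + 1) = t⁷ + 2t⁶ + t³ + 2t + 2.
Reduce using t⁶ ≡ 2t⁵ + 2t⁴ + 2t³ + t² + t + 1 (mod t⁶ + t⁵ + t⁴ + t³ + 2t² + 2t + 2).
Reduced: t⁵ + t⁴ + t³ + 2t² + t.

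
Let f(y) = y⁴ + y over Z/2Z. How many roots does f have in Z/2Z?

2

Evaluate at each of the 2 elements of Z/2Z:
f(0) = 0 → root; f(1) = 0 → root.
Roots: {0, 1}.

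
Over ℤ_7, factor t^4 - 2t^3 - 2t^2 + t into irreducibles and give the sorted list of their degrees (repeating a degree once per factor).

1, 1, 2

Write f(t) = t^4 - 2t^3 - 2t^2 + t.
Linear factors from roots: (t), (t + 1).
Complete factorization: f(t) = (t)·(t + 1)·(t^2 - 3t + 1).
Factor degrees with multiplicity: 1 + 1 + 2 = 4.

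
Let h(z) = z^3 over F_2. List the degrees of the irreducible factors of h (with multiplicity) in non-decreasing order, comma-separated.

1, 1, 1

Roots in F_2: h(0) = 0 → root; h(1) = 1.
Linear factors from roots: (z).
Complete factorization: h(z) = (z)^3.
Factor degrees with multiplicity: 1 + 1 + 1 = 3.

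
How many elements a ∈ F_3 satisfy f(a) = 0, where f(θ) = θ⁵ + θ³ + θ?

Evaluate at each of the 3 elements of F_3:
f(0) = 0 → root; f(1) = 0 → root; f(2) = 0 → root.
Roots: {0, 1, 2}.

3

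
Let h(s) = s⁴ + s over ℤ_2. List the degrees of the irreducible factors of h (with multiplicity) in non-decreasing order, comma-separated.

Roots in ℤ_2: h(0) = 0 → root; h(1) = 0 → root.
Linear factors from roots: (s), (s + 1).
Complete factorization: h(s) = (s)·(s + 1)·(s² + s + 1).
Factor degrees with multiplicity: 1 + 1 + 2 = 4.

1, 1, 2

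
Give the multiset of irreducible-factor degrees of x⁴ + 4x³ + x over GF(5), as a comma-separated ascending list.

Write f(x) = x⁴ + 4x³ + x.
Roots in GF(5): f(0) = 0 → root; f(1) = 1; f(2) = 0 → root; f(3) = 2; f(4) = 1.
Linear factors from roots: (x), (x + 3).
Complete factorization: f(x) = (x)·(x + 3)·(x² + x + 2).
Factor degrees with multiplicity: 1 + 1 + 2 = 4.

1, 1, 2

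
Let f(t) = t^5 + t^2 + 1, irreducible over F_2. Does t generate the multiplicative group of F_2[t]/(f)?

|GF(2^5)^×| = 2^5 − 1 = 31. Prime factorization: 31 = 31.
f is primitive ⇔ t has order 31 in GF(2)[t]/(f), i.e. t^(31/q) ≠ 1 for each prime q | 31.
t^(1) mod f = t.
None equal 1, so t has full order 31; f is primitive.

Yes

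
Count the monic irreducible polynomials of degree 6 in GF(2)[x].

The number of monic irreducibles of degree 6 over GF(2) is (1/6)·Σ_{d∣6} μ(6/d) 2^d.
Divisors of 6: 1, 2, 3, 6; μ(6/d) for each: 1, -1, -1, 1.
Σ = 2^1 − 2^2 − 2^3 + 2^6 = 54.
N = 54/6 = 9.

9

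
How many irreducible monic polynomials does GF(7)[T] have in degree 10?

x^(7^10) − x is the product of all monic irreducibles of degree dividing 10; Möbius inversion gives N = (1/10) Σ μ(10/d)·7^d.
Divisors of 10: 1, 2, 5, 10; μ(10/d) for each: 1, -1, -1, 1.
Σ = 7^1 − 7^2 − 7^5 + 7^10 = 282458400.
N = 282458400/10 = 28245840.

28245840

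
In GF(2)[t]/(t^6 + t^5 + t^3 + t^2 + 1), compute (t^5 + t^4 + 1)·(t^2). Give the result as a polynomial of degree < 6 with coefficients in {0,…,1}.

t^4 + t^3 + t^2 + t

Multiply in GF(2)[t]: (t^5 + t^4 + 1)·(t^2) = t^7 + t^6 + t^2.
Reduce using t^6 ≡ t^5 + t^3 + t^2 + 1 (mod t^6 + t^5 + t^3 + t^2 + 1).
Reduced: t^4 + t^3 + t^2 + t.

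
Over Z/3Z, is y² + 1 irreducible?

Yes

Write P(y) = y² + 1.
Check for roots in Z/3Z: P(0) = 1; P(1) = 2; P(2) = 2.
No roots. A degree-2 polynomial over a field with no linear factor is irreducible.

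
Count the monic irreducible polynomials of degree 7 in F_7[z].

117648

x^(7^7) − x is the product of all monic irreducibles of degree dividing 7; Möbius inversion gives N = (1/7) Σ μ(7/d)·7^d.
Divisors of 7: 1, 7; μ(7/d) for each: -1, 1.
Σ = − 7^1 + 7^7 = 823536.
N = 823536/7 = 117648.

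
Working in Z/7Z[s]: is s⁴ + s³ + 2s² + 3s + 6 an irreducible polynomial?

Write P(s) = s⁴ + s³ + 2s² + 3s + 6.
Check for roots in Z/7Z: P(0) = 6; P(1) = 6; P(2) = 2; P(3) = 1; P(4) = 6; P(5) = 2; P(6) = 5.
No roots, so no linear factors.
Degree-2 irreducible divisors: test the 21 monic irreducibles of degree 2 over GF(7).
None of them divide P (all give nonzero remainder).
No irreducible factor of degree ≤ 2 exists, so P is irreducible over GF(7).

Yes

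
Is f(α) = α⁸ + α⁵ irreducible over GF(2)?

Check for roots in GF(2): f(0) = 0 → root; f(1) = 0 → root.
f(0) = 0, so (α) divides f(α); f is reducible.

No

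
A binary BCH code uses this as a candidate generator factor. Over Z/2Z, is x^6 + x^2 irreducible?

No

Write m(x) = x^6 + x^2.
Check for roots in Z/2Z: m(0) = 0 → root; m(1) = 0 → root.
m(0) = 0, so (x) divides m(x); m is reducible.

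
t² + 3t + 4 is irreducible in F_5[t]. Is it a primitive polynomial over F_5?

Write f(t) = t² + 3t + 4.
|GF(5^2)^×| = 5^2 − 1 = 24. Prime factorization: 24 = 2^3·3.
f is primitive ⇔ t has order 24 in GF(5)[t]/(f), i.e. t^(24/q) ≠ 1 for each prime q | 24.
t^(12) mod f = 1
t^(8) mod f = 3t + 4.
Since t^(12) = 1, the order of t divides 12 < 24; not primitive.

No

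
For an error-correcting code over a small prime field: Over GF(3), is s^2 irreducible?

Write f(s) = s^2.
Check for roots in GF(3): f(0) = 0 → root; f(1) = 1; f(2) = 1.
f(0) = 0, so (s) divides f(s); f is reducible.

No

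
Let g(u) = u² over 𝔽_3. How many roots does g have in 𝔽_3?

Evaluate at each of the 3 elements of 𝔽_3:
g(0) = 0 → root; g(1) = 1; g(2) = 1.
Roots: {0}.

1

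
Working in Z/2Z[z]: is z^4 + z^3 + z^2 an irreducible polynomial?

Write f(z) = z^4 + z^3 + z^2.
Check for roots in Z/2Z: f(0) = 0 → root; f(1) = 1.
f(0) = 0, so (z) divides f(z); f is reducible.

No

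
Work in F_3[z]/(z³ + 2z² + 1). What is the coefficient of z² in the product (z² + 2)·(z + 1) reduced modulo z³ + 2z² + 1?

Multiply in F_3[z]: (z² + 2)·(z + 1) = z³ + z² + 2z + 2.
Reduce using z³ ≡ z² + 2 (mod z³ + 2z² + 1).
Reduced: 2z² + 2z + 1.

2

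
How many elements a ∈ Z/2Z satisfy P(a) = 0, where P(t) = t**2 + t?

2

Evaluate at each of the 2 elements of Z/2Z:
P(0) = 0 → root; P(1) = 0 → root.
Roots: {0, 1}.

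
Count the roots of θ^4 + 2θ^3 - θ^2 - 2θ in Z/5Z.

Write f(θ) = θ^4 + 2θ^3 - θ^2 - 2θ.
Evaluate at each of the 5 elements of Z/5Z:
f(0) = 0 → root; f(1) = 0 → root; f(2) = 4; f(3) = 0 → root; f(4) = 0 → root.
Roots: {0, 1, 3, 4}.

4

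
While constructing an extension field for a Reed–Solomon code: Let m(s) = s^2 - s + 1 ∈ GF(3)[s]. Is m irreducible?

No

Check for roots in GF(3): m(0) = 1; m(1) = 1; m(2) = 0 → root.
m(2) = 0, so (s − 2) divides m(s); m is reducible.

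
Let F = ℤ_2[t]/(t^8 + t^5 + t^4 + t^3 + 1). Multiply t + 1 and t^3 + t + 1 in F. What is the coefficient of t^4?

1

Multiply in ℤ_2[t]: (t + 1)·(t^3 + t + 1) = t^4 + t^3 + t^2 + 1.
Reduced: t^4 + t^3 + t^2 + 1.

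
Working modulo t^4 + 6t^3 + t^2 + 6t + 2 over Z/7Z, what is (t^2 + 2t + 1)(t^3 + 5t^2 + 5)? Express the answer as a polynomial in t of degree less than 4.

4t^3 + 3t^2 + 2t + 3

Multiply in Z/7Z[t]: (t^2 + 2t + 1)·(t^3 + 5t^2 + 5) = t^5 + 4t^3 + 3t^2 + 3t + 5.
Reduce using t^4 ≡ t^3 + 6t^2 + t + 5 (mod t^4 + 6t^3 + t^2 + 6t + 2).
Reduced: 4t^3 + 3t^2 + 2t + 3.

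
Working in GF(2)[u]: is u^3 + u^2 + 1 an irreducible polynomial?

Yes

Write m(u) = u^3 + u^2 + 1.
Check for roots in GF(2): m(0) = 1; m(1) = 1.
No roots. A degree-3 polynomial over a field with no linear factor is irreducible.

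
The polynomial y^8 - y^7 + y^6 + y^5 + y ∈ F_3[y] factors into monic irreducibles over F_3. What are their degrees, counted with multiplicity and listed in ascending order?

Write f(y) = y^8 - y^7 + y^6 + y^5 + y.
Roots in F_3: f(0) = 0 → root; f(1) = 0 → root; f(2) = 1.
Linear factors from roots: (y), (y - 1).
Complete factorization: f(y) = (y)·(y - 1)·(y^2 + 1)·(y^4 - y - 1).
Factor degrees with multiplicity: 1 + 1 + 2 + 4 = 8.

1, 1, 2, 4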